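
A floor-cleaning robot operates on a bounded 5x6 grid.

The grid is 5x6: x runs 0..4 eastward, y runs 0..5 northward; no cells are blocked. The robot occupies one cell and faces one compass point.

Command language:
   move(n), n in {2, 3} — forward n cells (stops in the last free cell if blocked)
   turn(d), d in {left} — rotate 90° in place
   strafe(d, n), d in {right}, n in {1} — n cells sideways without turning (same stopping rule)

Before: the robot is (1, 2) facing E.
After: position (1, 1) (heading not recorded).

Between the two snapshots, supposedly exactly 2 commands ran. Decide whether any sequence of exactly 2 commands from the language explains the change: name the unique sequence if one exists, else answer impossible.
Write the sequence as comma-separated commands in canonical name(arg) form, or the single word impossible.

key: order matters: swapping strafe(right, 1) and turn(left) lands elsewhere
t0: (1, 2) facing E
t=1 strafe(right, 1) ⇒ (1, 1) facing E
t=2 turn(left) ⇒ (1, 1) facing N
uniquely the one of 16 2-step routes that fits.

strafe(right, 1), turn(left)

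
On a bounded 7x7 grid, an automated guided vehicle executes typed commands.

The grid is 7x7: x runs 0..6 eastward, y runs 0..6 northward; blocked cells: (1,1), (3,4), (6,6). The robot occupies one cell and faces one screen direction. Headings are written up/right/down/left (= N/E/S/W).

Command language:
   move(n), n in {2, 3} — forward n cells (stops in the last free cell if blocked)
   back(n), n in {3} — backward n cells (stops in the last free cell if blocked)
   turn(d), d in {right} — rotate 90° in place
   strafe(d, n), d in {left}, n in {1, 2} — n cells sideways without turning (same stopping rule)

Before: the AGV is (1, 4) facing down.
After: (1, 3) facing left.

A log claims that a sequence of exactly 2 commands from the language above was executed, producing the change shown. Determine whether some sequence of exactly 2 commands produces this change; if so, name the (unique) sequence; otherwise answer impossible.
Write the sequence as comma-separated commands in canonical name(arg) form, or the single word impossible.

turn(right), strafe(left, 1)

key: position moved to (1,3) AND the heading swung to W — translation plus rotation needed
initial: (1, 4) facing down
t=1 turn(right) ⇒ (1, 4) facing left
t=2 strafe(left, 1) ⇒ (1, 3) facing left
no rival 2-sequence matches.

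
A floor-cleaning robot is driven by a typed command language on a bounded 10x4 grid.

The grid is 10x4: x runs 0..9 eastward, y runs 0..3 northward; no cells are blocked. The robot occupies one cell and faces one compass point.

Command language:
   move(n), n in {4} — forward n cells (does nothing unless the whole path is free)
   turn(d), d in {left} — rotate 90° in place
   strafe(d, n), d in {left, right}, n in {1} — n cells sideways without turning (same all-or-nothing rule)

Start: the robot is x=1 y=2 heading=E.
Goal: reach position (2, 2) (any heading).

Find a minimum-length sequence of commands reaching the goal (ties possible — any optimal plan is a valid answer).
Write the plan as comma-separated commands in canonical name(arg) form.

initial: x=1 y=2 heading=E
step 1 (turn(left)): x=1 y=2 heading=N
step 2 (strafe(right, 1)): x=2 y=2 heading=N
minimal: 2 command(s), checked below 2.

turn(left), strafe(right, 1)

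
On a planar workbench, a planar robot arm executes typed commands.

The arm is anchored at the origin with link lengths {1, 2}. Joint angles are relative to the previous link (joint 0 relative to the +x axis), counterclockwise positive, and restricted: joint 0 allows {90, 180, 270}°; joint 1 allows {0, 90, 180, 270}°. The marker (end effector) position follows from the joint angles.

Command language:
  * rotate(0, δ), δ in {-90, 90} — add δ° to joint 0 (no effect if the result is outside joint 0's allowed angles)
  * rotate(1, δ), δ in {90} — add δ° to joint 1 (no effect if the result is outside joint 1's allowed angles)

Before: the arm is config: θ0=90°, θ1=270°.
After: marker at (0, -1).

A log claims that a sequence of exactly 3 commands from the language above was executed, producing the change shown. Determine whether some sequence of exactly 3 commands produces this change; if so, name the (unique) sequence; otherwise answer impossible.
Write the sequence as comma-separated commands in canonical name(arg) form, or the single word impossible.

initial: config: θ0=90°, θ1=270°
step 1 (rotate(1, 90)): config: θ0=90°, θ1=0°
step 2 (rotate(1, 90)): config: θ0=90°, θ1=90°
step 3 (rotate(1, 90)): config: θ0=90°, θ1=180°
no rival 3-sequence matches.

rotate(1, 90), rotate(1, 90), rotate(1, 90)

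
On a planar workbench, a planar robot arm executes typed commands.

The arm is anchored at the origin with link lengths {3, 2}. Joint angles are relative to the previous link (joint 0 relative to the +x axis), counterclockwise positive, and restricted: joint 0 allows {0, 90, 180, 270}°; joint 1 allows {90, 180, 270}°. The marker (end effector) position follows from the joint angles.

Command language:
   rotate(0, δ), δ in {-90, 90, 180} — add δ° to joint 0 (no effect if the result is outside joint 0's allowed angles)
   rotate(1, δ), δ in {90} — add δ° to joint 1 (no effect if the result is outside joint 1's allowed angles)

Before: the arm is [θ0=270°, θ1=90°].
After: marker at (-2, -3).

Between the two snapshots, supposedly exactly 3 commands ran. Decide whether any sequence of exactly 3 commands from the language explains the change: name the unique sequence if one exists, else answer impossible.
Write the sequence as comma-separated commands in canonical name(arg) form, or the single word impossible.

begin: [θ0=270°, θ1=90°]
1. rotate(1, 90) → [θ0=270°, θ1=180°]
2. rotate(1, 90) → [θ0=270°, θ1=270°]
3. rotate(1, 90) → [θ0=270°, θ1=270°]
uniquely the one of 64 3-step routes that fits.

rotate(1, 90), rotate(1, 90), rotate(1, 90)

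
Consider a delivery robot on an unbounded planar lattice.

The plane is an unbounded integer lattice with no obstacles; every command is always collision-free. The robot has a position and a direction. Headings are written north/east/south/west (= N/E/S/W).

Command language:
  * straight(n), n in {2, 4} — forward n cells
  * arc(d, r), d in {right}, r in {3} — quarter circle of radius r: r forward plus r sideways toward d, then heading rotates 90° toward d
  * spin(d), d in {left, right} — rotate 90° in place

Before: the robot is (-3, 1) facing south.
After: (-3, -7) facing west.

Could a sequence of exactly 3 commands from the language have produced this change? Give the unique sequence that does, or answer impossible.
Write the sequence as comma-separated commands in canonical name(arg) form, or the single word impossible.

key: order matters: swapping straight(4) and spin(right) lands elsewhere
start: (-3, 1) facing south
[1] after straight(4): (-3, -3) facing south
[2] after straight(4): (-3, -7) facing south
[3] after spin(right): (-3, -7) facing west
no rival 3-sequence matches.

straight(4), straight(4), spin(right)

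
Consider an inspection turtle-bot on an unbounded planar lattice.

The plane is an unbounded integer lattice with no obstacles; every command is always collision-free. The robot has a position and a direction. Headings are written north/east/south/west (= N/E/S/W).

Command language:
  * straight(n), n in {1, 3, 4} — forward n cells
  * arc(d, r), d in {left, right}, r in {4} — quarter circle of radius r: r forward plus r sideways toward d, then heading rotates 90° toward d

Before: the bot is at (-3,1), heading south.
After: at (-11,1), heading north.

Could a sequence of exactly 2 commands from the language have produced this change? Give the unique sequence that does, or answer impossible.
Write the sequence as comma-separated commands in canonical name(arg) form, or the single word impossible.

key: position moved to (-11,1) AND the heading swung to N — translation plus rotation needed
start: at (-3,1), heading south
t=1 arc(right, 4) ⇒ at (-7,-3), heading west
t=2 arc(right, 4) ⇒ at (-11,1), heading north
no rival 2-sequence matches.

arc(right, 4), arc(right, 4)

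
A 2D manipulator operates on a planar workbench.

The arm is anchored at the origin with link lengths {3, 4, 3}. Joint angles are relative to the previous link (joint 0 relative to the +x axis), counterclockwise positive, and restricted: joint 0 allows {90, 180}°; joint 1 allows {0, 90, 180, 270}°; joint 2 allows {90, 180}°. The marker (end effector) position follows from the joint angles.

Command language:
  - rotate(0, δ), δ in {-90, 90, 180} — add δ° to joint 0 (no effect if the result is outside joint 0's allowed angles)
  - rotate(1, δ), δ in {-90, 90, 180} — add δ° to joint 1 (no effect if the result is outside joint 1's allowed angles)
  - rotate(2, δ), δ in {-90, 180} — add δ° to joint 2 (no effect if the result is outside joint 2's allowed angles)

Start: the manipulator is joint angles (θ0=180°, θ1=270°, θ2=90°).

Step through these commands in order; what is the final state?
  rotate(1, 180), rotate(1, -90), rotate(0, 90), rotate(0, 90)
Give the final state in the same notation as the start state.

start: joint angles (θ0=180°, θ1=270°, θ2=90°)
t=1 rotate(1, 180) ⇒ joint angles (θ0=180°, θ1=90°, θ2=90°)
t=2 rotate(1, -90) ⇒ joint angles (θ0=180°, θ1=0°, θ2=90°)
t=3 rotate(0, 90) ⇒ joint angles (θ0=180°, θ1=0°, θ2=90°)
t=4 rotate(0, 90) ⇒ joint angles (θ0=180°, θ1=0°, θ2=90°)

joint angles (θ0=180°, θ1=0°, θ2=90°)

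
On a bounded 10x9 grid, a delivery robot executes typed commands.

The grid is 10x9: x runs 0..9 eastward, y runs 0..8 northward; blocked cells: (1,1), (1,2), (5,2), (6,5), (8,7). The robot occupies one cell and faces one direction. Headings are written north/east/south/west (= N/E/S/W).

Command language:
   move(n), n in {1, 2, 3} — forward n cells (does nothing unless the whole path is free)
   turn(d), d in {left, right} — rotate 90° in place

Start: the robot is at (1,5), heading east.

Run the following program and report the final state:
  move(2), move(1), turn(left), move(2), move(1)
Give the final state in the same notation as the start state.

from: at (1,5), heading east
[1] after move(2): at (3,5), heading east
[2] after move(1): at (4,5), heading east
[3] after turn(left): at (4,5), heading north
[4] after move(2): at (4,7), heading north
[5] after move(1): at (4,8), heading north

at (4,8), heading north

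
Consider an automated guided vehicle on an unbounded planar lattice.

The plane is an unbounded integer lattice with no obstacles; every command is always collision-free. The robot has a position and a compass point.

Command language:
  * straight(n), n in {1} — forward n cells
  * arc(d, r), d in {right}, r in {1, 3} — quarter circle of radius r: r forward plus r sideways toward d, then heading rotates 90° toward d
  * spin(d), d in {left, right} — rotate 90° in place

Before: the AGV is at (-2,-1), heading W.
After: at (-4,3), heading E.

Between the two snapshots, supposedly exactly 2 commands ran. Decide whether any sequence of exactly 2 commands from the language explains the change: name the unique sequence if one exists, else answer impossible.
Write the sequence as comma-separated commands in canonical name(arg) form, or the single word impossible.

arc(right, 3), arc(right, 1)

key: order matters: swapping arc(right, 3) and arc(right, 1) lands elsewhere
from: at (-2,-1), heading W
t=1 arc(right, 3) ⇒ at (-5,2), heading N
t=2 arc(right, 1) ⇒ at (-4,3), heading E
uniquely the one of 25 2-step routes that fits.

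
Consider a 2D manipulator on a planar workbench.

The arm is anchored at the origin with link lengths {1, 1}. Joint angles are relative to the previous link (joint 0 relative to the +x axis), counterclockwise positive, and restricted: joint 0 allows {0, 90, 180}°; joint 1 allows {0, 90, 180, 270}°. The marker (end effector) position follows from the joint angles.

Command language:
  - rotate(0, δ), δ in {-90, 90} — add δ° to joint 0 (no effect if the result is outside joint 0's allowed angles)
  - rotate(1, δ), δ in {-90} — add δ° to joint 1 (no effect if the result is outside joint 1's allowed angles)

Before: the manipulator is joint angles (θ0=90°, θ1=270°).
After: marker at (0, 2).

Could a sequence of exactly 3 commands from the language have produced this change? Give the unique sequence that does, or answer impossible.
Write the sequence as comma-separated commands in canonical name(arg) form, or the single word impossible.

from: joint angles (θ0=90°, θ1=270°)
step 1 (rotate(1, -90)): joint angles (θ0=90°, θ1=180°)
step 2 (rotate(1, -90)): joint angles (θ0=90°, θ1=90°)
step 3 (rotate(1, -90)): joint angles (θ0=90°, θ1=0°)
all 27 alternatives checked — unique.

rotate(1, -90), rotate(1, -90), rotate(1, -90)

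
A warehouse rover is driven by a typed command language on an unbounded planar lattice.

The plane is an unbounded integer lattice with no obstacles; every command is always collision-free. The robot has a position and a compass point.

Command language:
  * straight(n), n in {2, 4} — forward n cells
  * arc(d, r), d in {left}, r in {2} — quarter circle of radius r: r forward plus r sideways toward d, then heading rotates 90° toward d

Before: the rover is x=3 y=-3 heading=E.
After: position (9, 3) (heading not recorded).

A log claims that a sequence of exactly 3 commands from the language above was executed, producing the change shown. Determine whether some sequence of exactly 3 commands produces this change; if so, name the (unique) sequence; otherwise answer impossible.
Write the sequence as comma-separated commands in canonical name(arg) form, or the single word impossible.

straight(4), arc(left, 2), straight(4)

t0: x=3 y=-3 heading=E
1. straight(4) → x=7 y=-3 heading=E
2. arc(left, 2) → x=9 y=-1 heading=N
3. straight(4) → x=9 y=3 heading=N
all 27 alternatives checked — unique.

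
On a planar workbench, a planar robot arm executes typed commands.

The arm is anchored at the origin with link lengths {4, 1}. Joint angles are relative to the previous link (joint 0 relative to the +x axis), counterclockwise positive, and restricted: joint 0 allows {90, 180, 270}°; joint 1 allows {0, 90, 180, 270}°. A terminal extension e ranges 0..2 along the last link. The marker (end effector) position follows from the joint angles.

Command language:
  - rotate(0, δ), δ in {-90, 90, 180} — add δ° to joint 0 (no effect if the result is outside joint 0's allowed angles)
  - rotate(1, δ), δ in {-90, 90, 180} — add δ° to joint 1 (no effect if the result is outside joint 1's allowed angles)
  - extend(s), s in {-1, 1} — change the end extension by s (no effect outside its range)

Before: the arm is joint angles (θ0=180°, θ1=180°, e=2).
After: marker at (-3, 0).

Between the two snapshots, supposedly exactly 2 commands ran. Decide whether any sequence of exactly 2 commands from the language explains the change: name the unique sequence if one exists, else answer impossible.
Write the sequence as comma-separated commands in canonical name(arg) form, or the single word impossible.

extend(-1), extend(-1)

t0: joint angles (θ0=180°, θ1=180°, e=2)
t=1 extend(-1) ⇒ joint angles (θ0=180°, θ1=180°, e=1)
t=2 extend(-1) ⇒ joint angles (θ0=180°, θ1=180°, e=0)
no rival 2-sequence matches.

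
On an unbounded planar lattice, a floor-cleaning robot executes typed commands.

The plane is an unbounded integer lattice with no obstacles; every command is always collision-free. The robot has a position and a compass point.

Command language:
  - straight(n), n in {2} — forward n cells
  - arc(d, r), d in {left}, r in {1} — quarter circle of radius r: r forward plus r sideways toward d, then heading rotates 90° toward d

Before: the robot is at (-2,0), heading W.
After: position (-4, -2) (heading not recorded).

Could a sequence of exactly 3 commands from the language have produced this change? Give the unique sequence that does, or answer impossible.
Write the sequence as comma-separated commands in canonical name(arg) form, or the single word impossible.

key: order matters: swapping straight(2) and arc(left, 1) lands elsewhere
initial: at (-2,0), heading W
t=1 straight(2) ⇒ at (-4,0), heading W
t=2 arc(left, 1) ⇒ at (-5,-1), heading S
t=3 arc(left, 1) ⇒ at (-4,-2), heading E
no other 3-command option fits: unique.

straight(2), arc(left, 1), arc(left, 1)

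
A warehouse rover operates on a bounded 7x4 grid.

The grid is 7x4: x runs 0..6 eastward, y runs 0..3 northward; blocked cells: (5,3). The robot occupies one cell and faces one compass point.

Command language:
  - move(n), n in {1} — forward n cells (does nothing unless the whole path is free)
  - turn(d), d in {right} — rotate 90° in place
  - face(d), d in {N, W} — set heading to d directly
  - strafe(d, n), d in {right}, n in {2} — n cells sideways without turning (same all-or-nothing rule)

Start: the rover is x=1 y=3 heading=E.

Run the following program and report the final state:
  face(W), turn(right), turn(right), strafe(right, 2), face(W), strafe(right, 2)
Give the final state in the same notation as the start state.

x=1 y=3 heading=W

start: x=1 y=3 heading=E
t=1 face(W) ⇒ x=1 y=3 heading=W
t=2 turn(right) ⇒ x=1 y=3 heading=N
t=3 turn(right) ⇒ x=1 y=3 heading=E
t=4 strafe(right, 2) ⇒ x=1 y=1 heading=E
t=5 face(W) ⇒ x=1 y=1 heading=W
t=6 strafe(right, 2) ⇒ x=1 y=3 heading=W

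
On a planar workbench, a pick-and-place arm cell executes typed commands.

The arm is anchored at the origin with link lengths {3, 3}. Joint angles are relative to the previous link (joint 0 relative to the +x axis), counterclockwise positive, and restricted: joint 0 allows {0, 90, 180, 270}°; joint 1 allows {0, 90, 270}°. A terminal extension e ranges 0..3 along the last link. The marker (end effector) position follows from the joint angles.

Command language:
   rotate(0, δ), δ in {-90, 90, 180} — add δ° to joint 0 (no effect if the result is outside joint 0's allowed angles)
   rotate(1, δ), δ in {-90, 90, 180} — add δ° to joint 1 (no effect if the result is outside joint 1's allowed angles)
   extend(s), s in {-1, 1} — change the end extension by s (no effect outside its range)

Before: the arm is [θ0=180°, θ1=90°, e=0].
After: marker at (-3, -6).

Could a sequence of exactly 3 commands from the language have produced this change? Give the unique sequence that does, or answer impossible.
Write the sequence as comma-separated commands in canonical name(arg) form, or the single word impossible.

extend(1), extend(1), extend(1)

initial: [θ0=180°, θ1=90°, e=0]
step 1 (extend(1)): [θ0=180°, θ1=90°, e=1]
step 2 (extend(1)): [θ0=180°, θ1=90°, e=2]
step 3 (extend(1)): [θ0=180°, θ1=90°, e=3]
all 512 alternatives checked — unique.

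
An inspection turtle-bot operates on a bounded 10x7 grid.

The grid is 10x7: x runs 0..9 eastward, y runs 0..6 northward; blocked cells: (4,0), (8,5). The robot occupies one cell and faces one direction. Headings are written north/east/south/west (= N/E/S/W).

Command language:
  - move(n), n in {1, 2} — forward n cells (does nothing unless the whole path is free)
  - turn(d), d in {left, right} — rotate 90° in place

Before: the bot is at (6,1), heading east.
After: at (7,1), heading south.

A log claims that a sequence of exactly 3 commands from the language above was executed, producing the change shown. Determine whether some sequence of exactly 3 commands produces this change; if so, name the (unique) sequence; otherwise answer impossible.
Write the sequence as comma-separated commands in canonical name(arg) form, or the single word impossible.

move(1), turn(right), move(2)

key: move(2) would leave the grid, so it does nothing
begin: at (6,1), heading east
[1] after move(1): at (7,1), heading east
[2] after turn(right): at (7,1), heading south
[3] after move(2): at (7,1), heading south
no rival 3-sequence matches.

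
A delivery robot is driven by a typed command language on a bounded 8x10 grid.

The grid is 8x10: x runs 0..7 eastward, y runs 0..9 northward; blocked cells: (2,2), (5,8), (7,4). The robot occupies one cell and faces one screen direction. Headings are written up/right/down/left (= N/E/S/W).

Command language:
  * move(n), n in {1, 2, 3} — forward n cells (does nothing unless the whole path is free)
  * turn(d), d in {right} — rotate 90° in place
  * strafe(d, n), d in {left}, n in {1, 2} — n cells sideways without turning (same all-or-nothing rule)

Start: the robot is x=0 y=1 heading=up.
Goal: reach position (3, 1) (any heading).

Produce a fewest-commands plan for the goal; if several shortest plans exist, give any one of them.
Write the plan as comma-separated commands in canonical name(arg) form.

turn(right), move(3)

start: x=0 y=1 heading=up
t=1 turn(right) ⇒ x=0 y=1 heading=right
t=2 move(3) ⇒ x=3 y=1 heading=right
minimal: 2 command(s), checked below 2.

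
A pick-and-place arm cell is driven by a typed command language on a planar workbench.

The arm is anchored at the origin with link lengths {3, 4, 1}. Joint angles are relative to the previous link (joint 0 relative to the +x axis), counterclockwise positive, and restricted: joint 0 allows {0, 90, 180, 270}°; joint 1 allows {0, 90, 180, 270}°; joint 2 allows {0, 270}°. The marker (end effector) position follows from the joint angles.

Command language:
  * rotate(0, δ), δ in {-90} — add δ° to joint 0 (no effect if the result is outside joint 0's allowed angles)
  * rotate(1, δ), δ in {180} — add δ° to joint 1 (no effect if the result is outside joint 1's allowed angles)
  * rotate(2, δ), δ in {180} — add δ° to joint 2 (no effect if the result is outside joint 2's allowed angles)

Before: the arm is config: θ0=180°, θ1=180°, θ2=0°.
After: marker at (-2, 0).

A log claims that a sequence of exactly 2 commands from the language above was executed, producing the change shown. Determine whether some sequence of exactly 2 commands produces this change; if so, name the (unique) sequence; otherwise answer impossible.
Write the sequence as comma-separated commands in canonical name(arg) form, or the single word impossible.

rotate(0, -90), rotate(0, -90)

initial: config: θ0=180°, θ1=180°, θ2=0°
step 1 (rotate(0, -90)): config: θ0=90°, θ1=180°, θ2=0°
step 2 (rotate(0, -90)): config: θ0=0°, θ1=180°, θ2=0°
no other 2-command option fits: unique.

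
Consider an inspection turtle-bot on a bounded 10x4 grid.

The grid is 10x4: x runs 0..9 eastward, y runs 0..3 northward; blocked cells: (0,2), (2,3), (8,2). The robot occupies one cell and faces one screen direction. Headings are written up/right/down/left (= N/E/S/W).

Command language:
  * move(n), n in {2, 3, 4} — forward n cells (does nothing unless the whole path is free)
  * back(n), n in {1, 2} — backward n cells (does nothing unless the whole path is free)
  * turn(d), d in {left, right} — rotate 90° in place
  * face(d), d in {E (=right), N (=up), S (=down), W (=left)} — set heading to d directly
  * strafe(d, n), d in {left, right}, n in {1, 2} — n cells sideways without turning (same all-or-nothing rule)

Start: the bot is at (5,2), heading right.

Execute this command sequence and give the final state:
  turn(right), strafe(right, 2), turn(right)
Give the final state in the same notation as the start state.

at (3,2), heading left

initial: at (5,2), heading right
1. turn(right) → at (5,2), heading down
2. strafe(right, 2) → at (3,2), heading down
3. turn(right) → at (3,2), heading left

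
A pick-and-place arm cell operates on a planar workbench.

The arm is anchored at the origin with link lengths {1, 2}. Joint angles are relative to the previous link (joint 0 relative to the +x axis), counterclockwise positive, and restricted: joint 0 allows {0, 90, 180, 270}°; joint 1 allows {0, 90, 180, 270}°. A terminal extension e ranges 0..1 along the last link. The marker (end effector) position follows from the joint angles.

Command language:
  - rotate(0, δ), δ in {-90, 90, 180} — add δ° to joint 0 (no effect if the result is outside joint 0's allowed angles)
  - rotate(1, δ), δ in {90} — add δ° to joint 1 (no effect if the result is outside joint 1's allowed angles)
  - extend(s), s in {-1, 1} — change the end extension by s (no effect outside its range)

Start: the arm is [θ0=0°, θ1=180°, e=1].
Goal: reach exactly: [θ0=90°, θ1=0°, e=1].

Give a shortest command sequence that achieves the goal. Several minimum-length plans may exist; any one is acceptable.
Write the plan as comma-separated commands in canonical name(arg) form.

rotate(1, 90), rotate(1, 90), rotate(0, 90)

from: [θ0=0°, θ1=180°, e=1]
[1] after rotate(1, 90): [θ0=0°, θ1=270°, e=1]
[2] after rotate(1, 90): [θ0=0°, θ1=0°, e=1]
[3] after rotate(0, 90): [θ0=90°, θ1=0°, e=1]
minimal: 3 command(s), checked below 3.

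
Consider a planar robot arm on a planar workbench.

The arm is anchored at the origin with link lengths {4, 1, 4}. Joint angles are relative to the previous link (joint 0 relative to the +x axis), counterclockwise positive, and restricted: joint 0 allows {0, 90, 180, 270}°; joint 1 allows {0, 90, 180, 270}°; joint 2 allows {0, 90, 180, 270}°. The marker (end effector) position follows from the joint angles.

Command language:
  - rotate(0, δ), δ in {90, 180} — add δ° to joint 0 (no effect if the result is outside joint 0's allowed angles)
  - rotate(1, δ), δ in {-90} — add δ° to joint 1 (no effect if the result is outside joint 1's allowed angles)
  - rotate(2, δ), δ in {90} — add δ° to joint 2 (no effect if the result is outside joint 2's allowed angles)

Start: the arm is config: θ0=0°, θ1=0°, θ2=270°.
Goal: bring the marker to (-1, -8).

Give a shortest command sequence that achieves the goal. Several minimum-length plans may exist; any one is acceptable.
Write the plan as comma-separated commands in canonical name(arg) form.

from: config: θ0=0°, θ1=0°, θ2=270°
[1] after rotate(1, -90): config: θ0=0°, θ1=270°, θ2=270°
[2] after rotate(2, 90): config: θ0=0°, θ1=270°, θ2=0°
[3] after rotate(2, 90): config: θ0=0°, θ1=270°, θ2=90°
[4] after rotate(0, 180): config: θ0=180°, θ1=270°, θ2=90°
[5] after rotate(0, 90): config: θ0=270°, θ1=270°, θ2=90°
no 4-step plan works, so 5 is optimal.

rotate(1, -90), rotate(2, 90), rotate(2, 90), rotate(0, 180), rotate(0, 90)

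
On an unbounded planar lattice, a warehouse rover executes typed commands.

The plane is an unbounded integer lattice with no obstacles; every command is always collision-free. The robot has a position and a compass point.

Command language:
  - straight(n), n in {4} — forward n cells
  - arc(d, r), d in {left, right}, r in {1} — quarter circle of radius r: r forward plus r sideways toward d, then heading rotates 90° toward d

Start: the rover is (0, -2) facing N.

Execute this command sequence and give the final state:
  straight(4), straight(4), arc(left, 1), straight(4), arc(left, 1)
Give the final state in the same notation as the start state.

(-6, 6) facing S

begin: (0, -2) facing N
step 1 (straight(4)): (0, 2) facing N
step 2 (straight(4)): (0, 6) facing N
step 3 (arc(left, 1)): (-1, 7) facing W
step 4 (straight(4)): (-5, 7) facing W
step 5 (arc(left, 1)): (-6, 6) facing S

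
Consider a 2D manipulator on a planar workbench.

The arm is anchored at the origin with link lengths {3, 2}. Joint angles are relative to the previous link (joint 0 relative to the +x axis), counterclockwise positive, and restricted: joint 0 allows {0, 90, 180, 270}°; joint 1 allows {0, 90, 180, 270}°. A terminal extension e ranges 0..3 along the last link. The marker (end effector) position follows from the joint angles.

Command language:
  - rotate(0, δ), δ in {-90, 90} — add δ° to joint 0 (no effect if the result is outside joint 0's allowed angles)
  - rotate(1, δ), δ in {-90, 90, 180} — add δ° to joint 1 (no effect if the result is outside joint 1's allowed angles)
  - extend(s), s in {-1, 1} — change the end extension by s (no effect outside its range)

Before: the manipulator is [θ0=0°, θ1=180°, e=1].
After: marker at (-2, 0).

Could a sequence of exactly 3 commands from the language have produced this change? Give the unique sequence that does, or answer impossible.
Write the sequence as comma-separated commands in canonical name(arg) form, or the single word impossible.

t0: [θ0=0°, θ1=180°, e=1]
1. extend(1) → [θ0=0°, θ1=180°, e=2]
2. extend(1) → [θ0=0°, θ1=180°, e=3]
3. extend(1) → [θ0=0°, θ1=180°, e=3]
uniquely the one of 343 3-step routes that fits.

extend(1), extend(1), extend(1)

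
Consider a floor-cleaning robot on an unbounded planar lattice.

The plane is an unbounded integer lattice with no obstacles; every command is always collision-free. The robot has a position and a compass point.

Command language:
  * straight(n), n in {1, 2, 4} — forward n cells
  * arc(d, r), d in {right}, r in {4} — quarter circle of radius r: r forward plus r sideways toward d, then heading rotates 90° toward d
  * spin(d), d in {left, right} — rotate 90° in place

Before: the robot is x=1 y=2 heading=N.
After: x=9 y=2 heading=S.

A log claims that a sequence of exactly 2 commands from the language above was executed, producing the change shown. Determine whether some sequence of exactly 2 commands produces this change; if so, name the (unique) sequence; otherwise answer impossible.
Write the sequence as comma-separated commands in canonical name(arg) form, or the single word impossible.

key: position moved to (9,2) AND the heading swung to S — translation plus rotation needed
from: x=1 y=2 heading=N
1. arc(right, 4) → x=5 y=6 heading=E
2. arc(right, 4) → x=9 y=2 heading=S
all 36 alternatives checked — unique.

arc(right, 4), arc(right, 4)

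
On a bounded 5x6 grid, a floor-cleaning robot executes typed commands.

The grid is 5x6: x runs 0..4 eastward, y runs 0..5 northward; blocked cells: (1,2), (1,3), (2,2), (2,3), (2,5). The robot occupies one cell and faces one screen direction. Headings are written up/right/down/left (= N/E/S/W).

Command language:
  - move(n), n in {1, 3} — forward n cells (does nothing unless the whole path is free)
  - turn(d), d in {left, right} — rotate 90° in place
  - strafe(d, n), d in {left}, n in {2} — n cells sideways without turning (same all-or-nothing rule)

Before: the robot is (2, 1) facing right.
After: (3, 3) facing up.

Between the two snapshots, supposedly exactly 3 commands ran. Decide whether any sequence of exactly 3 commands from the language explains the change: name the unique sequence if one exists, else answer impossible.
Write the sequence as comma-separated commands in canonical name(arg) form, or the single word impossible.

key: cell and facing (now N) both changed — the 3 commands mix motion and turning
begin: (2, 1) facing right
t=1 move(1) ⇒ (3, 1) facing right
t=2 strafe(left, 2) ⇒ (3, 3) facing right
t=3 turn(left) ⇒ (3, 3) facing up
uniquely the one of 125 3-step routes that fits.

move(1), strafe(left, 2), turn(left)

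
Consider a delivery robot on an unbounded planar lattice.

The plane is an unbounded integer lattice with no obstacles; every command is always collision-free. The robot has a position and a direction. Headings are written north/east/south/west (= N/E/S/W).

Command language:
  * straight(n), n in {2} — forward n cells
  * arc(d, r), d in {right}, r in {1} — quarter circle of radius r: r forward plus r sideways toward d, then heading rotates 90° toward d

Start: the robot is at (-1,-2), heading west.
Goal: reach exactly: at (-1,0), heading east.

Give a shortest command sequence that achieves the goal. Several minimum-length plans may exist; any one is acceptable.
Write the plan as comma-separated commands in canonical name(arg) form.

t0: at (-1,-2), heading west
step 1 (arc(right, 1)): at (-2,-1), heading north
step 2 (arc(right, 1)): at (-1,0), heading east
shorter routes all fall short; 2 is best.

arc(right, 1), arc(right, 1)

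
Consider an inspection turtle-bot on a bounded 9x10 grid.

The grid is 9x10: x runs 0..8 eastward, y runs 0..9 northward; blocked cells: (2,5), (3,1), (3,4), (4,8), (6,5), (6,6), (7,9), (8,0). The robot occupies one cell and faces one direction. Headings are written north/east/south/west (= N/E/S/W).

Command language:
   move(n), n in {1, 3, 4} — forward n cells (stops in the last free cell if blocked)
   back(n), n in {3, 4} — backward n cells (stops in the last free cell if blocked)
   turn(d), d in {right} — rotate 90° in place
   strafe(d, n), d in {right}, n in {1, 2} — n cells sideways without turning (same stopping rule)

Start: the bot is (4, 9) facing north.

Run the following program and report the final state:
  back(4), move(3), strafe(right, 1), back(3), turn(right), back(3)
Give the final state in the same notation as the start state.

(2, 6) facing east

t0: (4, 9) facing north
1. back(4) → (4, 9) facing north
2. move(3) → (4, 9) facing north
3. strafe(right, 1) → (5, 9) facing north
4. back(3) → (5, 6) facing north
5. turn(right) → (5, 6) facing east
6. back(3) → (2, 6) facing east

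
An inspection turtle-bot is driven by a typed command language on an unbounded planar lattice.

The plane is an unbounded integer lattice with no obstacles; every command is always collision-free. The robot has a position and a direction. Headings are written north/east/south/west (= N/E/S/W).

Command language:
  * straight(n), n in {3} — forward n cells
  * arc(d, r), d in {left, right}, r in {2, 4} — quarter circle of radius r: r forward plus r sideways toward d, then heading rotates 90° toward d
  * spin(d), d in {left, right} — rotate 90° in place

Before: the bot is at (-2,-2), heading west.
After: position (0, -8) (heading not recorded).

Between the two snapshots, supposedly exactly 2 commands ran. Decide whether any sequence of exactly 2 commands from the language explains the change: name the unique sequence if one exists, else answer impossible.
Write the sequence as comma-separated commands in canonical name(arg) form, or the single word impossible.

arc(left, 2), arc(left, 4)

key: running arc(left, 4) before arc(left, 2) would end elsewhere — order is forced
t0: at (-2,-2), heading west
step 1 (arc(left, 2)): at (-4,-4), heading south
step 2 (arc(left, 4)): at (0,-8), heading east
uniquely the one of 49 2-step routes that fits.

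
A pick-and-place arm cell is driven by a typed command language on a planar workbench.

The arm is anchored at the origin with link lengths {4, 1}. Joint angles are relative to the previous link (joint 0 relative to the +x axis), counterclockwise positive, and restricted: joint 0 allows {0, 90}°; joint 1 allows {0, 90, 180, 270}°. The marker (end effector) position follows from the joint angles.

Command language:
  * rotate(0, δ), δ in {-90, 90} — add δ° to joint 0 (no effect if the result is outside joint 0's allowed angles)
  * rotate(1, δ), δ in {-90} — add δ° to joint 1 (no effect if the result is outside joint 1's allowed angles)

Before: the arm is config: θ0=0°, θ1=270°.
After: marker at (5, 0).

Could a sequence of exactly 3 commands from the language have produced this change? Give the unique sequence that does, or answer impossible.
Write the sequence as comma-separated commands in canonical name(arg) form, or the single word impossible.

initial: config: θ0=0°, θ1=270°
step 1 (rotate(1, -90)): config: θ0=0°, θ1=180°
step 2 (rotate(1, -90)): config: θ0=0°, θ1=90°
step 3 (rotate(1, -90)): config: θ0=0°, θ1=0°
all 27 alternatives checked — unique.

rotate(1, -90), rotate(1, -90), rotate(1, -90)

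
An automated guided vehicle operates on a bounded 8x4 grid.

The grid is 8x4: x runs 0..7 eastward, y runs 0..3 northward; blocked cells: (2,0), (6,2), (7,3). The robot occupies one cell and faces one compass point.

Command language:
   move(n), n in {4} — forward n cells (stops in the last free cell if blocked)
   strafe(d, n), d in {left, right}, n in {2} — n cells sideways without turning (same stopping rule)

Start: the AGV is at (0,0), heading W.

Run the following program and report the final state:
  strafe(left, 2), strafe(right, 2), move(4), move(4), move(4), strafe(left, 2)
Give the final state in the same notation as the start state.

at (0,0), heading W

start: at (0,0), heading W
1. strafe(left, 2) → at (0,0), heading W
2. strafe(right, 2) → at (0,2), heading W
3. move(4) → at (0,2), heading W
4. move(4) → at (0,2), heading W
5. move(4) → at (0,2), heading W
6. strafe(left, 2) → at (0,0), heading W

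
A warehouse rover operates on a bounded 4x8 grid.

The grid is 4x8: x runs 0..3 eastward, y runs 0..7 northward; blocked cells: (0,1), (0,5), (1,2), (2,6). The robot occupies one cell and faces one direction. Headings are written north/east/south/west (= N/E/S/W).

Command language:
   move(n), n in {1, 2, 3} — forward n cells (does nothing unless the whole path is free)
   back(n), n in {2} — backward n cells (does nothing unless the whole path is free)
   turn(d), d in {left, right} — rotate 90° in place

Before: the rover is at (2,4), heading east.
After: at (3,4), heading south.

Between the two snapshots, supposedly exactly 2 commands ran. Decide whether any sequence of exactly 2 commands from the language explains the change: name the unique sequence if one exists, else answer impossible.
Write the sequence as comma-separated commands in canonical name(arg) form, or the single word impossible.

key: position moved to (3,4) AND the heading swung to S — translation plus rotation needed
initial: at (2,4), heading east
t=1 move(1) ⇒ at (3,4), heading east
t=2 turn(right) ⇒ at (3,4), heading south
uniquely the one of 36 2-step routes that fits.

move(1), turn(right)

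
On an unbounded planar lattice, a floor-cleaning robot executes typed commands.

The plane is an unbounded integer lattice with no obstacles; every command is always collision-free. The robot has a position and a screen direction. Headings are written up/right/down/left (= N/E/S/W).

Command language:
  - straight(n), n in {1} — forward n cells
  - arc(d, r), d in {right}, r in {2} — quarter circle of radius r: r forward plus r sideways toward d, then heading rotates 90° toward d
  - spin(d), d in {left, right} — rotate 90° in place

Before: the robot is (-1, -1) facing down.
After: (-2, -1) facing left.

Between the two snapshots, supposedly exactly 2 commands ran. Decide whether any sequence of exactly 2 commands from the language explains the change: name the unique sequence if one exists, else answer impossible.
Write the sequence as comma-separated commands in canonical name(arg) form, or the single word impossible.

spin(right), straight(1)

key: cell and facing (now W) both changed — the 2 commands mix motion and turning
start: (-1, -1) facing down
1. spin(right) → (-1, -1) facing left
2. straight(1) → (-2, -1) facing left
no other 2-command option fits: unique.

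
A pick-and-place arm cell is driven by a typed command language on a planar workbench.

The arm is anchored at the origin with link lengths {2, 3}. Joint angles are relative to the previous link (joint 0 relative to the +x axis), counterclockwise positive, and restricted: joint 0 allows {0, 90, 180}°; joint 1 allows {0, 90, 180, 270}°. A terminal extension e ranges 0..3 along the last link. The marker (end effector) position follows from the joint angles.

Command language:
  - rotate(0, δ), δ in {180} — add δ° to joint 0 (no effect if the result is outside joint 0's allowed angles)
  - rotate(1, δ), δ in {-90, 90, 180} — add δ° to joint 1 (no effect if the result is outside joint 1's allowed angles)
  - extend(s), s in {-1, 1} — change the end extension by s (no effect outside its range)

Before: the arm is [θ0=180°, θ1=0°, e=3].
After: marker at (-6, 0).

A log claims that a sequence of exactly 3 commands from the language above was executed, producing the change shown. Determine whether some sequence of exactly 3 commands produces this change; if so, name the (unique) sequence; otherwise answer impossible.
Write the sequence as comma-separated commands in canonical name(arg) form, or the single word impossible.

key: order matters: swapping extend(1) and extend(-1) lands elsewhere
initial: [θ0=180°, θ1=0°, e=3]
1. extend(1) → [θ0=180°, θ1=0°, e=3]
2. extend(-1) → [θ0=180°, θ1=0°, e=2]
3. extend(-1) → [θ0=180°, θ1=0°, e=1]
no rival 3-sequence matches.

extend(1), extend(-1), extend(-1)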